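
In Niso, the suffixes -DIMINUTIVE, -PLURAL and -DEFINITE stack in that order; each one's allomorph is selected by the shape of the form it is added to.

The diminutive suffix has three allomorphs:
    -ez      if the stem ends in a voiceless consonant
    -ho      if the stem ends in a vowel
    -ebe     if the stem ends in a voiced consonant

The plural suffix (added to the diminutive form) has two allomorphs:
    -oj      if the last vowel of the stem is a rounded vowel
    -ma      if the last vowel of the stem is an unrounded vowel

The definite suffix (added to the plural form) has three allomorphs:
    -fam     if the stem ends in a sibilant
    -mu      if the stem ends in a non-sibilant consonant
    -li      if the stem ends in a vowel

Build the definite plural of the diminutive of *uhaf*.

uhafezmali

*uhaf*: final sound = /f/, a voiceless consonant → -ez → *uhafez*.
The last vowel of the diminutive form *uhafez* is /e/, which is an unrounded vowel, so the plural suffix is -ma, giving *uhafezma*.
The plural form *uhafezma*: final sound = /a/, a vowel → -li → *uhafezmali*.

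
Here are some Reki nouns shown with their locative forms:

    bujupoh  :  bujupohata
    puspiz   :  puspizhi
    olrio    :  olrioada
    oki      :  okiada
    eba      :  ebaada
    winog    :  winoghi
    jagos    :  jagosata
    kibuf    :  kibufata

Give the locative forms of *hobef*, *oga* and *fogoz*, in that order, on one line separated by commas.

hobefata, ogaada, fogozhi

Looking at the final sound of each stem: -ata when the stem ends in a voiceless consonant (*bujupoh*, *jagos*, *kibuf*); -hi when the stem ends in a voiced consonant (*puspiz*, *winog*); -ada when the stem ends in a vowel (*olrio*, *oki*, *eba*).
Since the final sound of *hobef* is /f/ (a voiceless consonant), it takes -ata, giving *hobefata*.
The final sound of *oga* is /a/, which is a vowel, so the suffix is -ada, giving *ogaada*.
*fogoz* — final sound /z/ (a voiced consonant) → -hi → *fogozhi*.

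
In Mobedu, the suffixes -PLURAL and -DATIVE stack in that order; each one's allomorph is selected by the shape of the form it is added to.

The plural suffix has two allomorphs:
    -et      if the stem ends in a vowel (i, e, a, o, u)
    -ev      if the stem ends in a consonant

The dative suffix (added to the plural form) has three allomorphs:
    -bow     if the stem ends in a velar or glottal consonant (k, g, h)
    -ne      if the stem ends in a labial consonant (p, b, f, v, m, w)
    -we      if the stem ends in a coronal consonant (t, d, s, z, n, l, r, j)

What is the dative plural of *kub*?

kubevne

*kub* — final sound /b/ (a consonant) → -ev → *kubev*.
Since the final consonant of the plural form *kubev* is /v/ (labial), it takes -ne, giving *kubevne*.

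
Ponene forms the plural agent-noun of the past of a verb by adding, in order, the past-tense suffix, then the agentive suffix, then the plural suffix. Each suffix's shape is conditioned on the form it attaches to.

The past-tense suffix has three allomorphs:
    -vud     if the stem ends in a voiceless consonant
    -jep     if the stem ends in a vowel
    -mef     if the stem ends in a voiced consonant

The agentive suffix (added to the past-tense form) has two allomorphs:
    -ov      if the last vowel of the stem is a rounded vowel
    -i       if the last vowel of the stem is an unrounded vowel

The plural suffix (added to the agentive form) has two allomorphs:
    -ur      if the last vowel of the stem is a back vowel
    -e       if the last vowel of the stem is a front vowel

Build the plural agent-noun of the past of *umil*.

umilmefie

Since the final sound of *umil* is /l/ (a voiced consonant), it takes -mef, giving *umilmef*.
The past-tense form *umilmef*: last vowel = /e/, an unrounded vowel → -i → *umilmefi*.
The last vowel of the agentive form *umilmefi* is /i/, which is a front vowel, so the plural suffix is -e, giving *umilmefie*.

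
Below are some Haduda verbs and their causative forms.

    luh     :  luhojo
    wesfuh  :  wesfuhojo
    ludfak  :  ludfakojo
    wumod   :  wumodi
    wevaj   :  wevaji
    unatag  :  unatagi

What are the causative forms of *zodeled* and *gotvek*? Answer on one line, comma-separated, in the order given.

The pattern is voicing of the final consonant: -ojo when the stem ends in a voiceless consonant (*luh*, *wesfuh*, *ludfak*); -i when the stem ends in a voiced consonant (*wumod*, *wevaj*, *unatag*).
*zodeled*: final consonant = /d/, voiced → -i → *zodeledi*.
The final consonant of *gotvek* is /k/, which is voiceless, so the suffix is -ojo, giving *gotvekojo*.

zodeledi, gotvekojo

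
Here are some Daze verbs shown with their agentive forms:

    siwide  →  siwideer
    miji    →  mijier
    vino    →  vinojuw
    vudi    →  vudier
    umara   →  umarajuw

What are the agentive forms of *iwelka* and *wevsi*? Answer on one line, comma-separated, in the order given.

The alternation tracks the last vowel of the stem — -er when the last vowel of the stem is a front vowel (*siwide*, *miji*, *vudi*); -juw when the last vowel of the stem is a back vowel (*vino*, *umara*).
*iwelka* — last vowel /a/ (a back vowel) → -juw → *iwelkajuw*.
*wevsi* — last vowel /i/ (a front vowel) → -er → *wevsier*.

iwelkajuw, wevsier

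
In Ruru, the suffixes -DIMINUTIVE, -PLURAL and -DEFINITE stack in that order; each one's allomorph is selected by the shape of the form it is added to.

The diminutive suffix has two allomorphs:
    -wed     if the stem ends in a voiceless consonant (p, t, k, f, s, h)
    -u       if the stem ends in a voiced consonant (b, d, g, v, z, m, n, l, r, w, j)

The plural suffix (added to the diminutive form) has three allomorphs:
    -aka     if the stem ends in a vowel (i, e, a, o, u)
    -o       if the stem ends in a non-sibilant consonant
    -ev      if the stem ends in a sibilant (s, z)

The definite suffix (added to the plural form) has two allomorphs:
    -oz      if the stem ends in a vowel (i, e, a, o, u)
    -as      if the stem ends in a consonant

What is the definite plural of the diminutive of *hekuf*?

The final consonant of *hekuf* is /f/, which is voiceless, so the diminutive suffix is -wed, giving *hekufwed*.
The diminutive form *hekufwed* — final sound /d/ (a non-sibilant consonant) → -o → *hekufwedo*.
Since the final sound of the plural form *hekufwedo* is /o/ (a vowel), it takes -oz, giving *hekufwedooz*.

hekufwedooz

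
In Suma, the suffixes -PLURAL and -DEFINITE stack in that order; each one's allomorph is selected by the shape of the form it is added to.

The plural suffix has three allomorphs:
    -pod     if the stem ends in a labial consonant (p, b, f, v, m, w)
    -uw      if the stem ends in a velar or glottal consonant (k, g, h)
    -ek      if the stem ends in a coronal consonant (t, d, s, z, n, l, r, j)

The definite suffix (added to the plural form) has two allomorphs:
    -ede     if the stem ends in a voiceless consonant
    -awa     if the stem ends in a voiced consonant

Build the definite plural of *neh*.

*neh* — final consonant /h/ (velar/glottal) → -uw → *nehuw*.
The plural form *nehuw*: final consonant = /w/, voiced → -awa → *nehuwawa*.

nehuwawa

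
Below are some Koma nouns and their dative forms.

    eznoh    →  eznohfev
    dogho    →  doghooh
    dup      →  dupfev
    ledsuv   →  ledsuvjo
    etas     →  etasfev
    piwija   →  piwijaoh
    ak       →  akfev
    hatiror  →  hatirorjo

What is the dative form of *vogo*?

vogooh

The suffix is conditioned by the final sound: -fev when the stem ends in a voiceless consonant (*eznoh*, *dup*, *etas*, *ak*); -jo when the stem ends in a voiced consonant (*ledsuv*, *hatiror*); -oh when the stem ends in a vowel (*dogho*, *piwija*).
*vogo*: final sound = /o/, a vowel → -oh → *vogooh*.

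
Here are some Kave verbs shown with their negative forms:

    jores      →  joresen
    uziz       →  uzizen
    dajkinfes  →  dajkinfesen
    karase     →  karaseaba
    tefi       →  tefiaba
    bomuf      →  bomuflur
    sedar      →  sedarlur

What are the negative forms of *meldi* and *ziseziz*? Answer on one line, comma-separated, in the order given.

meldiaba, zisezizen

The alternation tracks the final sound of the stem — -en when the stem ends in a sibilant (*jores*, *uziz*, *dajkinfes*); -lur when the stem ends in a non-sibilant consonant (*bomuf*, *sedar*); -aba when the stem ends in a vowel (*karase*, *tefi*).
The final sound of *meldi* is /i/, which is a vowel, so the suffix is -aba, giving *meldiaba*.
Since the final sound of *ziseziz* is /z/ (a sibilant), it takes -en, giving *zisezizen*.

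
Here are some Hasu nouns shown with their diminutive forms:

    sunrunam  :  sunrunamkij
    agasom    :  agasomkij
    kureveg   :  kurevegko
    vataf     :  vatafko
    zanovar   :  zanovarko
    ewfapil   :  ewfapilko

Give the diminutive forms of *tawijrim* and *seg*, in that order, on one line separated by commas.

tawijrimkij, segko

Looking at the final consonant of each stem: -kij when the stem ends in a nasal (*sunrunam*, *agasom*); -ko when the stem ends in a non-nasal consonant (*kureveg*, *vataf*, *zanovar*, *ewfapil*).
*tawijrim* — final consonant /m/ (a nasal) → -kij → *tawijrimkij*.
*seg*: final consonant = /g/, non-nasal → -ko → *segko*.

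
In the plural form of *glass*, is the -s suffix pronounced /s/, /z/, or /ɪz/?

The stem *glass* ends in a sibilant (/s, z, ʃ, ʒ, tʃ, dʒ/).
The plural suffix surfaces as /ɪz/ after sibilants, /s/ after other voiceless consonants, and /z/ after other voiced sounds.
So the plural -s on *glass* is pronounced /ɪz/.

/ɪz/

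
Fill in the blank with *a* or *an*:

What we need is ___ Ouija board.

The indefinite article is chosen by the initial *sound* of the following word, not its spelling.
*Ouija* begins with the sound /wiː/ (pronounced /ˈwiːdʒə/) — a consonant sound.
So the article is *a*: What we need is a Ouija board.

a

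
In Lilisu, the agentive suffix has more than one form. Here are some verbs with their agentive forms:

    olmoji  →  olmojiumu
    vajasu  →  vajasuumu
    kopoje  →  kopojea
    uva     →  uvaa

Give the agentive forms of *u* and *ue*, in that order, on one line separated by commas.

uumu, uea

Looking at the last vowel of each stem: -umu when the last vowel of the stem is a high vowel (*olmoji*, *vajasu*); -a when the last vowel of the stem is a non-high vowel (*kopoje*, *uva*).
The last vowel of *u* is /u/, which is a high vowel, so the suffix is -umu, giving *uumu*.
*ue* — last vowel /e/ (a non-high vowel) → -a → *uea*.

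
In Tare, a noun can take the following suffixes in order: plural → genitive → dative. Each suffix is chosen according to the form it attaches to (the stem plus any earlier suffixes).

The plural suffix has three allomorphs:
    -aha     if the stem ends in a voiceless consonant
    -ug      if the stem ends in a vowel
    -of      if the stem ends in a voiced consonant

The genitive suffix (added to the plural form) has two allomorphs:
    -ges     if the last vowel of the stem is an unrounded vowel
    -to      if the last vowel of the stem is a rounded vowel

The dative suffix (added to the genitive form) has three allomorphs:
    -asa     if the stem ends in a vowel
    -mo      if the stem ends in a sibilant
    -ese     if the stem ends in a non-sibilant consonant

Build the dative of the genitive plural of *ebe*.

ebeugtoasa

*ebe* — final sound /e/ (a vowel) → -ug → *ebeug*.
The plural form *ebeug* — last vowel /u/ (a rounded vowel) → -to → *ebeugto*.
The final sound of the genitive form *ebeugto* is /o/, which is a vowel, so the dative suffix is -asa, giving *ebeugtoasa*.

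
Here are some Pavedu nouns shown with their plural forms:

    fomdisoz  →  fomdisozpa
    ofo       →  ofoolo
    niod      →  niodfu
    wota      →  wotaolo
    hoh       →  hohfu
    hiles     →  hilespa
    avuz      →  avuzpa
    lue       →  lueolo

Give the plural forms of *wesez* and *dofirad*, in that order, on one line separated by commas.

wesezpa, dofiradfu

The pattern is sibilance of the final sound: -pa when the stem ends in a sibilant (*fomdisoz*, *hiles*, *avuz*); -fu when the stem ends in a non-sibilant consonant (*niod*, *hoh*); -olo when the stem ends in a vowel (*ofo*, *wota*, *lue*).
Since the final sound of *wesez* is /z/ (a sibilant), it takes -pa, giving *wesezpa*.
*dofirad* — final sound /d/ (a non-sibilant consonant) → -fu → *dofiradfu*.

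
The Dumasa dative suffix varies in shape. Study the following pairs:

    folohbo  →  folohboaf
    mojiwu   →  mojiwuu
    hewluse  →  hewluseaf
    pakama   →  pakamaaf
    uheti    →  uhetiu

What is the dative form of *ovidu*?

The alternation tracks the last vowel of the stem — -u when the last vowel of the stem is a high vowel (*mojiwu*, *uheti*); -af when the last vowel of the stem is a non-high vowel (*folohbo*, *hewluse*, *pakama*).
The last vowel of *ovidu* is /u/, which is a high vowel, so the suffix is -u, giving *oviduu*.

oviduu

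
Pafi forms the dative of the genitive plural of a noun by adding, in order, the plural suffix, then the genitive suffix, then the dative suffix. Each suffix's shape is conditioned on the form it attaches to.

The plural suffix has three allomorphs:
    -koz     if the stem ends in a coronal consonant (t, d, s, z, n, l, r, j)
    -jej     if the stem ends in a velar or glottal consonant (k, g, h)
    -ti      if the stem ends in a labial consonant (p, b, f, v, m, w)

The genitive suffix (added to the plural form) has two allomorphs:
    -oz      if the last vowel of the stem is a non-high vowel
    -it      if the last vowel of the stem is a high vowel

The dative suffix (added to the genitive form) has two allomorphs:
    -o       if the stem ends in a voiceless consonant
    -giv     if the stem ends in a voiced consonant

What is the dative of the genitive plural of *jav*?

Since the final consonant of *jav* is /v/ (labial), it takes -ti, giving *javti*.
The plural form *javti*: last vowel = /i/, a high vowel → -it → *javtiit*.
Since the final consonant of the genitive form *javtiit* is /t/ (voiceless), it takes -o, giving *javtiito*.

javtiito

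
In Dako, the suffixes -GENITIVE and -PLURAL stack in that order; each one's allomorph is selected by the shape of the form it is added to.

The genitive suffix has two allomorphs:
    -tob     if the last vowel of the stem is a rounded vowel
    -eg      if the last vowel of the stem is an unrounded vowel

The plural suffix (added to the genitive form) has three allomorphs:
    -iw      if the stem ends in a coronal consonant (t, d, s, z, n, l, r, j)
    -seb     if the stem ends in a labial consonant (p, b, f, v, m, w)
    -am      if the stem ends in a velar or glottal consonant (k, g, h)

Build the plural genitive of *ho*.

*ho*: last vowel = /o/, a rounded vowel → -tob → *hotob*.
The genitive form *hotob* — final consonant /b/ (labial) → -seb → *hotobseb*.

hotobseb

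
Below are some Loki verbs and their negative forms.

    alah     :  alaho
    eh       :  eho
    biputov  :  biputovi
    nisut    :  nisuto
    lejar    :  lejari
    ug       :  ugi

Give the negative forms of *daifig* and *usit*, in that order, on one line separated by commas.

The alternation tracks the final consonant of the stem — -o when the stem ends in a voiceless consonant (*alah*, *eh*, *nisut*); -i when the stem ends in a voiced consonant (*biputov*, *lejar*, *ug*).
*daifig*: final consonant = /g/, voiced → -i → *daifigi*.
The final consonant of *usit* is /t/, which is voiceless, so the suffix is -o, giving *usito*.

daifigi, usito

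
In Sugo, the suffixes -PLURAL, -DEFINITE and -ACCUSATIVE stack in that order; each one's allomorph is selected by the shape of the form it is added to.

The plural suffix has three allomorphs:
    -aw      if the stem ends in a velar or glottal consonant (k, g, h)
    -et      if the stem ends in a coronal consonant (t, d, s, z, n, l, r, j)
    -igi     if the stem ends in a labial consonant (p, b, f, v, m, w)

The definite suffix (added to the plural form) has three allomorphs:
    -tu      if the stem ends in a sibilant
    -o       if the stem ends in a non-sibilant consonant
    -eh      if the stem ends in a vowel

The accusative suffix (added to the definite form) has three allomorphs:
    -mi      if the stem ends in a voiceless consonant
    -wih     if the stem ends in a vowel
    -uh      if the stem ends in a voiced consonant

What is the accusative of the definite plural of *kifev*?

Since the final consonant of *kifev* is /v/ (labial), it takes -igi, giving *kifevigi*.
The plural form *kifevigi* — final sound /i/ (a vowel) → -eh → *kifevigieh*.
Since the final sound of the definite form *kifevigieh* is /h/ (a voiceless consonant), it takes -mi, giving *kifevigiehmi*.

kifevigiehmi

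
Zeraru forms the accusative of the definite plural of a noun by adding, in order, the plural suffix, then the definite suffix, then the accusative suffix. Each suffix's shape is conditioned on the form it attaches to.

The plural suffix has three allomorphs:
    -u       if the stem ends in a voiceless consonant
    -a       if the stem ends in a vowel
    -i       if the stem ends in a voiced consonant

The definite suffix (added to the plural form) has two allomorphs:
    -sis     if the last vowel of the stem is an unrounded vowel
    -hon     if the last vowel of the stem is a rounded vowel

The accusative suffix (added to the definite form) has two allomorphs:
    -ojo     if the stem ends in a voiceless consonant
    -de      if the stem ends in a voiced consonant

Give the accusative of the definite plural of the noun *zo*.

zoasisojo

The final sound of *zo* is /o/, which is a vowel, so the plural suffix is -a, giving *zoa*.
The plural form *zoa* — last vowel /a/ (an unrounded vowel) → -sis → *zoasis*.
The definite form *zoasis*: final consonant = /s/, voiceless → -ojo → *zoasisojo*.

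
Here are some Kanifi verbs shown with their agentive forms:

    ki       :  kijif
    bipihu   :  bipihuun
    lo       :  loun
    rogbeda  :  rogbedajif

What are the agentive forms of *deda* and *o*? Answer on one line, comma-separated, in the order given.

dedajif, oun

Looking at the last vowel of each stem: -un when the last vowel of the stem is a rounded vowel (*bipihu*, *lo*); -jif when the last vowel of the stem is an unrounded vowel (*ki*, *rogbeda*).
Since the last vowel of *deda* is /a/ (an unrounded vowel), it takes -jif, giving *dedajif*.
Since the last vowel of *o* is /o/ (a rounded vowel), it takes -un, giving *oun*.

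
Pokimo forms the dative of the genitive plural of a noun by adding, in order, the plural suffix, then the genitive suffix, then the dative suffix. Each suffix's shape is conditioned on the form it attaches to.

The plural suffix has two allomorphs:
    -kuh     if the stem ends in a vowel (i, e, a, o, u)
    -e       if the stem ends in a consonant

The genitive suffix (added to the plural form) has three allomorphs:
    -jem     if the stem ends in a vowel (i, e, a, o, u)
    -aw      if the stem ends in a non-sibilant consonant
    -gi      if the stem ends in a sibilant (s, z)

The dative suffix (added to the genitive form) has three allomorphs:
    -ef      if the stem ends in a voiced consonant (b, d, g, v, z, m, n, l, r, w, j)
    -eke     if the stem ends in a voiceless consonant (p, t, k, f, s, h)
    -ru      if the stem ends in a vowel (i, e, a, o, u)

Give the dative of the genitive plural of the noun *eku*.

The final sound of *eku* is /u/, which is a vowel, so the plural suffix is -kuh, giving *ekukuh*.
The final sound of the plural form *ekukuh* is /h/, which is a non-sibilant consonant, so the genitive suffix is -aw, giving *ekukuhaw*.
The genitive form *ekukuhaw* — final sound /w/ (a voiced consonant) → -ef → *ekukuhawef*.

ekukuhawef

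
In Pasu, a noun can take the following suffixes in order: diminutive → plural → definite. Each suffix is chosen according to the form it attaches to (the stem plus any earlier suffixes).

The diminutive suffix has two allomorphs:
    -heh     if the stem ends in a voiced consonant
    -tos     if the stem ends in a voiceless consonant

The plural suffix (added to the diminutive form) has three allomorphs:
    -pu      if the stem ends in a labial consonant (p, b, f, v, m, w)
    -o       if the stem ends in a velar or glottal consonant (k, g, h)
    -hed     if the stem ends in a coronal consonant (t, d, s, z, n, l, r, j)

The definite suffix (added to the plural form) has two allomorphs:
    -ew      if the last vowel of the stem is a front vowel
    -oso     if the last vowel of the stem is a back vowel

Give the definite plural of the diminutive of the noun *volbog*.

*volbog*: final consonant = /g/, voiced → -heh → *volbogheh*.
The final consonant of the diminutive form *volbogheh* is /h/, which is velar/glottal, so the plural suffix is -o, giving *volbogheho*.
The last vowel of the plural form *volbogheho* is /o/, which is a back vowel, so the definite suffix is -oso, giving *volboghehooso*.

volboghehooso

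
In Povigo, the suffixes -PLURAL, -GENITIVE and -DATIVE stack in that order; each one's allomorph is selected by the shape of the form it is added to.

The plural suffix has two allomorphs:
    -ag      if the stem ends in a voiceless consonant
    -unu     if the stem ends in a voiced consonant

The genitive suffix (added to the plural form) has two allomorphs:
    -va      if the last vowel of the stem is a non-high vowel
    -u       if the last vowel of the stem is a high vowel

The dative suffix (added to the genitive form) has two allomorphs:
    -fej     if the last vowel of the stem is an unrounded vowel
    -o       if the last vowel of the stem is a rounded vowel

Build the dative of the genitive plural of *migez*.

*migez*: final consonant = /z/, voiced → -unu → *migezunu*.
The plural form *migezunu*: last vowel = /u/, a high vowel → -u → *migezunuu*.
Since the last vowel of the genitive form *migezunuu* is /u/ (a rounded vowel), it takes -o, giving *migezunuuo*.

migezunuuo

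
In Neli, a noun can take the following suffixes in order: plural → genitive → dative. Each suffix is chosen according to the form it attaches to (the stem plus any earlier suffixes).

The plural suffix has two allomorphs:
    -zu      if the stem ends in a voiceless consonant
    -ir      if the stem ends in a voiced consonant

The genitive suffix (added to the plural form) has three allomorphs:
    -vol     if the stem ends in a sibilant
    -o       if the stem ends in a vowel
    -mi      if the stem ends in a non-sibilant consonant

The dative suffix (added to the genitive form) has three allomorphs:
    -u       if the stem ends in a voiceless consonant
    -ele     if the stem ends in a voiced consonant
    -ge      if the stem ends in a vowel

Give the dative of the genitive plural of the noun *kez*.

kezirmige

*kez*: final consonant = /z/, voiced → -ir → *kezir*.
The plural form *kezir* — final sound /r/ (a non-sibilant consonant) → -mi → *kezirmi*.
Since the final sound of the genitive form *kezirmi* is /i/ (a vowel), it takes -ge, giving *kezirmige*.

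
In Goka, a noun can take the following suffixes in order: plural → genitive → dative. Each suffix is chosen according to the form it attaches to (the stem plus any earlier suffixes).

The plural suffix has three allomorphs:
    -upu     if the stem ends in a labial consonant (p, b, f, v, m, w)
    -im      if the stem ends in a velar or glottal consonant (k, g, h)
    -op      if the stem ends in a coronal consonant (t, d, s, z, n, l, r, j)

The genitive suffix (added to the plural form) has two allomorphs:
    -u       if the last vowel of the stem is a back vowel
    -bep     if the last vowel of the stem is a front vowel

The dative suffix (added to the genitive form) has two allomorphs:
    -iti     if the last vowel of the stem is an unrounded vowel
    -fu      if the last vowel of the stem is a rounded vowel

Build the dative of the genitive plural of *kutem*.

kutemupuufu

*kutem* — final consonant /m/ (labial) → -upu → *kutemupu*.
Since the last vowel of the plural form *kutemupu* is /u/ (a back vowel), it takes -u, giving *kutemupuu*.
The last vowel of the genitive form *kutemupuu* is /u/, which is a rounded vowel, so the dative suffix is -fu, giving *kutemupuufu*.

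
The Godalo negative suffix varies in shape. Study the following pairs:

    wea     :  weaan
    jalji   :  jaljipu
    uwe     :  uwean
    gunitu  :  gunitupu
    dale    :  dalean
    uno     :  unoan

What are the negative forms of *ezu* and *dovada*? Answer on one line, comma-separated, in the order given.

ezupu, dovadaan

The alternation tracks the last vowel of the stem — -pu when the last vowel of the stem is a high vowel (*jalji*, *gunitu*); -an when the last vowel of the stem is a non-high vowel (*wea*, *uwe*, *dale*, *uno*).
*ezu* — last vowel /u/ (a high vowel) → -pu → *ezupu*.
The last vowel of *dovada* is /a/, which is a non-high vowel, so the suffix is -an, giving *dovadaan*.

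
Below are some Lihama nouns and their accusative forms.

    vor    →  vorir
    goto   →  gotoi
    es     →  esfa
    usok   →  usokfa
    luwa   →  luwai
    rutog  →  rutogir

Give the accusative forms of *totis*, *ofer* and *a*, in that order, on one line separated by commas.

Looking at the final sound of each stem: -fa when the stem ends in a voiceless consonant (*es*, *usok*); -ir when the stem ends in a voiced consonant (*vor*, *rutog*); -i when the stem ends in a vowel (*goto*, *luwa*).
*totis*: final sound = /s/, a voiceless consonant → -fa → *totisfa*.
Since the final sound of *ofer* is /r/ (a voiced consonant), it takes -ir, giving *oferir*.
*a*: final sound = /a/, a vowel → -i → *ai*.

totisfa, oferir, ai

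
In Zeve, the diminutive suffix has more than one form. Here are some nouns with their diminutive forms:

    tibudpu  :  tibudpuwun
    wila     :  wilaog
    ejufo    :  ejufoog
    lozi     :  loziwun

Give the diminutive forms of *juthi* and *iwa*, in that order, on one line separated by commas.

juthiwun, iwaog

Looking at the last vowel of each stem: -wun when the last vowel of the stem is a high vowel (*tibudpu*, *lozi*); -og when the last vowel of the stem is a non-high vowel (*wila*, *ejufo*).
*juthi*: last vowel = /i/, a high vowel → -wun → *juthiwun*.
Since the last vowel of *iwa* is /a/ (a non-high vowel), it takes -og, giving *iwaog*.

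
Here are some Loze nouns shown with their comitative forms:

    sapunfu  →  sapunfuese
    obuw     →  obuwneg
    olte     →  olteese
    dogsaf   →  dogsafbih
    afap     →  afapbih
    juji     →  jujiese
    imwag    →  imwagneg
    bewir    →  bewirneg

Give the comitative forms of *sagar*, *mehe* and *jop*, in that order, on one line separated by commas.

sagarneg, meheese, jopbih

Looking at the final sound of each stem: -bih when the stem ends in a voiceless consonant (*dogsaf*, *afap*); -neg when the stem ends in a voiced consonant (*obuw*, *imwag*, *bewir*); -ese when the stem ends in a vowel (*sapunfu*, *olte*, *juji*).
Since the final sound of *sagar* is /r/ (a voiced consonant), it takes -neg, giving *sagarneg*.
The final sound of *mehe* is /e/, which is a vowel, so the suffix is -ese, giving *meheese*.
The final sound of *jop* is /p/, which is a voiceless consonant, so the suffix is -bih, giving *jopbih*.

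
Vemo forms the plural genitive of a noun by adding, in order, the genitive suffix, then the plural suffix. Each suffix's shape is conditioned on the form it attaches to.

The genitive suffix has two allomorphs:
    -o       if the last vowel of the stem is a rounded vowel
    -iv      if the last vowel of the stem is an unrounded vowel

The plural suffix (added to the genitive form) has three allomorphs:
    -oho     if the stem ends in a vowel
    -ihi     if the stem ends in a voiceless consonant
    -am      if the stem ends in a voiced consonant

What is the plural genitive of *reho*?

Since the last vowel of *reho* is /o/ (a rounded vowel), it takes -o, giving *rehoo*.
The final sound of the genitive form *rehoo* is /o/, which is a vowel, so the plural suffix is -oho, giving *rehoooho*.

rehoooho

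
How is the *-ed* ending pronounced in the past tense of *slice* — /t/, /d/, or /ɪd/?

The stem *slice* ends in a voiceless consonant other than /t/.
The -ed suffix is realized as /ɪd/ after /t, d/; as /t/ after other voiceless consonants; and as /d/ after other voiced sounds.
So -ed on *slice* is pronounced /t/.

/t/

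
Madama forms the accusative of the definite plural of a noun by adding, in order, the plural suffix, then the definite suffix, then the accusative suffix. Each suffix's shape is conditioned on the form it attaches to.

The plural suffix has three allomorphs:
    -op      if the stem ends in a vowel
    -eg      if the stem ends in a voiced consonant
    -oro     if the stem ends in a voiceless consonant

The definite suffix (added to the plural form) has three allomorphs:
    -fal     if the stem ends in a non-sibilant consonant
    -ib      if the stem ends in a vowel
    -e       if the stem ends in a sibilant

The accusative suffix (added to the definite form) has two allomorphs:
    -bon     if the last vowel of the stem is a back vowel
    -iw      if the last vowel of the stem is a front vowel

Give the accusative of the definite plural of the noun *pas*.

pasoroibiw

Since the final sound of *pas* is /s/ (a voiceless consonant), it takes -oro, giving *pasoro*.
The final sound of the plural form *pasoro* is /o/, which is a vowel, so the definite suffix is -ib, giving *pasoroib*.
The definite form *pasoroib* — last vowel /i/ (a front vowel) → -iw → *pasoroibiw*.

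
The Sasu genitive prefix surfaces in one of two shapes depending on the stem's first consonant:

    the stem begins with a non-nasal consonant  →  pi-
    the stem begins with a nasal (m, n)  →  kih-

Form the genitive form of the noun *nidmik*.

kihnidmik

*nidmik*: first consonant = /n/, a nasal → kih- → *kihnidmik*.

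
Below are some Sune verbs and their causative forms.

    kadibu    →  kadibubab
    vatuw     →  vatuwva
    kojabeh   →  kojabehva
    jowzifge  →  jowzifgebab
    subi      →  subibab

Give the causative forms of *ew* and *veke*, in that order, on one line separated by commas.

ewva, vekebab

The alternation tracks the final sound of the stem — -va when the stem ends in a consonant (*vatuw*, *kojabeh*); -bab when the stem ends in a vowel (*kadibu*, *jowzifge*, *subi*).
*ew* — final sound /w/ (a consonant) → -va → *ewva*.
The final sound of *veke* is /e/, which is a vowel, so the suffix is -bab, giving *vekebab*.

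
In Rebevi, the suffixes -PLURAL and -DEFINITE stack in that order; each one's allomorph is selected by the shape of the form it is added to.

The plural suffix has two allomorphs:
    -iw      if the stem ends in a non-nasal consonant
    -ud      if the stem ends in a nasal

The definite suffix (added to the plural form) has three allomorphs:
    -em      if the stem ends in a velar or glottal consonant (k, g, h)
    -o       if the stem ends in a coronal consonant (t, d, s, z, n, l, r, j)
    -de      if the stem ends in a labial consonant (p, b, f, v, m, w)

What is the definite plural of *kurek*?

kurekiwde

Since the final consonant of *kurek* is /k/ (non-nasal), it takes -iw, giving *kurekiw*.
The final consonant of the plural form *kurekiw* is /w/, which is labial, so the definite suffix is -de, giving *kurekiwde*.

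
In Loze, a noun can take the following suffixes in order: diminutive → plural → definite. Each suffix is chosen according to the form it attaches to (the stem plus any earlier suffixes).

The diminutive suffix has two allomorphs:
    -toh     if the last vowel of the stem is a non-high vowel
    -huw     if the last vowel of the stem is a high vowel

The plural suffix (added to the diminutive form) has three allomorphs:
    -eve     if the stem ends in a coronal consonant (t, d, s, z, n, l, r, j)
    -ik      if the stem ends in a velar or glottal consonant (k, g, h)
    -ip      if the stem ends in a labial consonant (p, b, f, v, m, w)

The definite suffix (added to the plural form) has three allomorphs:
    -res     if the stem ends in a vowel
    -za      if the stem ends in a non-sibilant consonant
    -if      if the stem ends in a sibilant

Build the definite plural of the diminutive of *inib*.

inibhuwipza

Since the last vowel of *inib* is /i/ (a high vowel), it takes -huw, giving *inibhuw*.
The diminutive form *inibhuw* — final consonant /w/ (labial) → -ip → *inibhuwip*.
The final sound of the plural form *inibhuwip* is /p/, which is a non-sibilant consonant, so the definite suffix is -za, giving *inibhuwipza*.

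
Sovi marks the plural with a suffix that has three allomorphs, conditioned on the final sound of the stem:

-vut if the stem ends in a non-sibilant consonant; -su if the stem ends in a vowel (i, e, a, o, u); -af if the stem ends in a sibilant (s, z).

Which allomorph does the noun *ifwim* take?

Since the final sound of *ifwim* is /m/ (a non-sibilant consonant), it takes -vut.

-vut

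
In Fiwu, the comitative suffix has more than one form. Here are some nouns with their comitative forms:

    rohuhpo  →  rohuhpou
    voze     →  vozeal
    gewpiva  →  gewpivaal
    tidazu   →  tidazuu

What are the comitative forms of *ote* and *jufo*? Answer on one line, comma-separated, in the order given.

oteal, jufou

The alternation tracks the last vowel of the stem — -u when the last vowel of the stem is a rounded vowel (*rohuhpo*, *tidazu*); -al when the last vowel of the stem is an unrounded vowel (*voze*, *gewpiva*).
Since the last vowel of *ote* is /e/ (an unrounded vowel), it takes -al, giving *oteal*.
*jufo* — last vowel /o/ (a rounded vowel) → -u → *jufou*.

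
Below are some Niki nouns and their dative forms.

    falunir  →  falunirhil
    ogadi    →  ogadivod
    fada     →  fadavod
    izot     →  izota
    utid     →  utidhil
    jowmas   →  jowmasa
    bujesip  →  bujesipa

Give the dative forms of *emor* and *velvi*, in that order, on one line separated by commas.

The pattern is voicing of the final sound: -a when the stem ends in a voiceless consonant (*izot*, *jowmas*, *bujesip*); -hil when the stem ends in a voiced consonant (*falunir*, *utid*); -vod when the stem ends in a vowel (*ogadi*, *fada*).
The final sound of *emor* is /r/, which is a voiced consonant, so the suffix is -hil, giving *emorhil*.
*velvi* — final sound /i/ (a vowel) → -vod → *velvivod*.

emorhil, velvivod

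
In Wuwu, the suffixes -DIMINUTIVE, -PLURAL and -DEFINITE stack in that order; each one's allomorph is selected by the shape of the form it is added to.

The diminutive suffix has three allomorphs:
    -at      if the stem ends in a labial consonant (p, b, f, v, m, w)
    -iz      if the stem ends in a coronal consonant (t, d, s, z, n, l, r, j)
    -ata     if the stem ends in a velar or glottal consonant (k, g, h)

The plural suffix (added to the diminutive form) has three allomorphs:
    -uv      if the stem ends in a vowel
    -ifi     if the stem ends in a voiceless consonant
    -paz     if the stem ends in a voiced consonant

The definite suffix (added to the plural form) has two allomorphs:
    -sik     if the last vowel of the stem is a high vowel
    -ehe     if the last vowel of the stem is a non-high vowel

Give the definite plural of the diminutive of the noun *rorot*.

*rorot*: final consonant = /t/, coronal → -iz → *rorotiz*.
The diminutive form *rorotiz*: final sound = /z/, a voiced consonant → -paz → *rorotizpaz*.
The plural form *rorotizpaz*: last vowel = /a/, a non-high vowel → -ehe → *rorotizpazehe*.

rorotizpazehe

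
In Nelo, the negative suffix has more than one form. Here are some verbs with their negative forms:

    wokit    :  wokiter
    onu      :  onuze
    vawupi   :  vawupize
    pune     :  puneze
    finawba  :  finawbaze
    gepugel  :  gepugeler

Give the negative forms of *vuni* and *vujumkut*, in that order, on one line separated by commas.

The pattern is consonant vs. vowel: -er when the stem ends in a consonant (*wokit*, *gepugel*); -ze when the stem ends in a vowel (*onu*, *vawupi*, *pune*, *finawba*).
*vuni* — final sound /i/ (a vowel) → -ze → *vunize*.
*vujumkut*: final sound = /t/, a consonant → -er → *vujumkuter*.

vunize, vujumkuter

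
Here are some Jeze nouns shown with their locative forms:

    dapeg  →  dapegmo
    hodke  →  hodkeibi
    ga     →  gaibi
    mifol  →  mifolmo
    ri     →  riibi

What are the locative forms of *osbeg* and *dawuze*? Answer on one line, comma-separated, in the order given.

osbegmo, dawuzeibi

The suffix is conditioned by the final sound: -mo when the stem ends in a consonant (*dapeg*, *mifol*); -ibi when the stem ends in a vowel (*hodke*, *ga*, *ri*).
Since the final sound of *osbeg* is /g/ (a consonant), it takes -mo, giving *osbegmo*.
The final sound of *dawuze* is /e/, which is a vowel, so the suffix is -ibi, giving *dawuzeibi*.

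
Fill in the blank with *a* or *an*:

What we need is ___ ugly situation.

an

The indefinite article is chosen by the initial *sound* of the following word, not its spelling.
*ugly* begins with the sound /ʌ/ (u pronounced /ʌ/) — a vowel sound.
So the article is *an*: What we need is an ugly situation.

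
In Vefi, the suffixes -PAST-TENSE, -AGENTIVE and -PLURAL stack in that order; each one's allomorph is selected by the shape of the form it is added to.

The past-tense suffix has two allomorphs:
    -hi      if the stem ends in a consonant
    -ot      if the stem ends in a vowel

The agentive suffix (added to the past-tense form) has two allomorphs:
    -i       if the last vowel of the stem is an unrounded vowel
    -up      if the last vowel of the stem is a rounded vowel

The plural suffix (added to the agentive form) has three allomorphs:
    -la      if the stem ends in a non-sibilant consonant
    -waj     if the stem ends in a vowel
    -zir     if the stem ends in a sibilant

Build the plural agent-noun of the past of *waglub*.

waglubhiiwaj

*waglub*: final sound = /b/, a consonant → -hi → *waglubhi*.
The past-tense form *waglubhi* — last vowel /i/ (an unrounded vowel) → -i → *waglubhii*.
The agentive form *waglubhii* — final sound /i/ (a vowel) → -waj → *waglubhiiwaj*.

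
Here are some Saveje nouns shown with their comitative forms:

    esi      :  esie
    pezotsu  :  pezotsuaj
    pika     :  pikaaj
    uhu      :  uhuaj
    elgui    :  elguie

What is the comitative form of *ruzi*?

The alternation tracks the last vowel of the stem — -e when the last vowel of the stem is a front vowel (*esi*, *elgui*); -aj when the last vowel of the stem is a back vowel (*pezotsu*, *pika*, *uhu*).
*ruzi*: last vowel = /i/, a front vowel → -e → *ruzie*.

ruzie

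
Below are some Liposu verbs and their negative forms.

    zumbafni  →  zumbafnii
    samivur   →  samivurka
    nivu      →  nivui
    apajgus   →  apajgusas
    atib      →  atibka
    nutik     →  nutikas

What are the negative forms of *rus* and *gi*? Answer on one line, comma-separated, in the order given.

The pattern is voicing of the final sound: -as when the stem ends in a voiceless consonant (*apajgus*, *nutik*); -ka when the stem ends in a voiced consonant (*samivur*, *atib*); -i when the stem ends in a vowel (*zumbafni*, *nivu*).
Since the final sound of *rus* is /s/ (a voiceless consonant), it takes -as, giving *rusas*.
*gi* — final sound /i/ (a vowel) → -i → *gii*.

rusas, gii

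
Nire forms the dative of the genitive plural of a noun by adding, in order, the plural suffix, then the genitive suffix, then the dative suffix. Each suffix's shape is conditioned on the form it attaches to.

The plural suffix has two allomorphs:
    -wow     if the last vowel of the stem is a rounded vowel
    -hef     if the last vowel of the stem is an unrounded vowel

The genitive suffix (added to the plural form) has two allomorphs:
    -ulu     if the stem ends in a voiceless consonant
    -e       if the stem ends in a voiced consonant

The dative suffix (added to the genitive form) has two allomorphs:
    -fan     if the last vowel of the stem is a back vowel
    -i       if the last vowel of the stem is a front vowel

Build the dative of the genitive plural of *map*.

maphefulufan

*map* — last vowel /a/ (an unrounded vowel) → -hef → *maphef*.
The final consonant of the plural form *maphef* is /f/, which is voiceless, so the genitive suffix is -ulu, giving *maphefulu*.
The last vowel of the genitive form *maphefulu* is /u/, which is a back vowel, so the dative suffix is -fan, giving *maphefulufan*.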